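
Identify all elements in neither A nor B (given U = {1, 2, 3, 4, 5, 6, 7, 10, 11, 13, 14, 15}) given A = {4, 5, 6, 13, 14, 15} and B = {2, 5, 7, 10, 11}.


A = {4, 5, 6, 13, 14, 15}
B = {2, 5, 7, 10, 11}
Region: in neither A nor B (given U = {1, 2, 3, 4, 5, 6, 7, 10, 11, 13, 14, 15})
Elements: {1, 3}

Elements in neither A nor B (given U = {1, 2, 3, 4, 5, 6, 7, 10, 11, 13, 14, 15}): {1, 3}


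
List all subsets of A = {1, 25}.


|A| = 2, so |P(A)| = 2^2 = 4
Enumerate subsets by cardinality (0 to 2):
∅, {1}, {25}, {1, 25}

P(A) has 4 subsets: ∅, {1}, {25}, {1, 25}


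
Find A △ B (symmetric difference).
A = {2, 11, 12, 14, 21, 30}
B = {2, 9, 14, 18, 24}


A △ B = (A \ B) ∪ (B \ A) = elements in exactly one of A or B
A \ B = {11, 12, 21, 30}
B \ A = {9, 18, 24}
A △ B = {9, 11, 12, 18, 21, 24, 30}

A △ B = {9, 11, 12, 18, 21, 24, 30}


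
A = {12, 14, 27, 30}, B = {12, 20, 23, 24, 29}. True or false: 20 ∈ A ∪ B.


A = {12, 14, 27, 30}, B = {12, 20, 23, 24, 29}
A ∪ B = all elements in A or B
A ∪ B = {12, 14, 20, 23, 24, 27, 29, 30}
Checking if 20 ∈ A ∪ B
20 is in A ∪ B → True

20 ∈ A ∪ B


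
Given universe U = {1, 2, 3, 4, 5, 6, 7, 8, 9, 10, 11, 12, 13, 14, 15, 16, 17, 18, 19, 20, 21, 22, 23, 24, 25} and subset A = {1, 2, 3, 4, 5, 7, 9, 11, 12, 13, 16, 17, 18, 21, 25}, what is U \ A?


Aᶜ = U \ A = elements in U but not in A
U = {1, 2, 3, 4, 5, 6, 7, 8, 9, 10, 11, 12, 13, 14, 15, 16, 17, 18, 19, 20, 21, 22, 23, 24, 25}
A = {1, 2, 3, 4, 5, 7, 9, 11, 12, 13, 16, 17, 18, 21, 25}
Aᶜ = {6, 8, 10, 14, 15, 19, 20, 22, 23, 24}

Aᶜ = {6, 8, 10, 14, 15, 19, 20, 22, 23, 24}


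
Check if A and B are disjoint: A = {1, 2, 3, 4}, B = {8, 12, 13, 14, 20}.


Disjoint means A ∩ B = ∅.
A ∩ B = ∅
A ∩ B = ∅, so A and B are disjoint.

Yes, A and B are disjoint


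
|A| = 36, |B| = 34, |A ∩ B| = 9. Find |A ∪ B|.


|A ∪ B| = |A| + |B| - |A ∩ B|
= 36 + 34 - 9
= 61

|A ∪ B| = 61


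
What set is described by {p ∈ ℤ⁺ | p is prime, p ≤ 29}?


Checking each candidate:
Condition: primes ≤ 29
Result = {2, 3, 5, 7, 11, 13, 17, 19, 23, 29}

{2, 3, 5, 7, 11, 13, 17, 19, 23, 29}


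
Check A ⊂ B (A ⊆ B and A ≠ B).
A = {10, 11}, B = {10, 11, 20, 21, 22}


A ⊂ B requires: A ⊆ B AND A ≠ B.
A ⊆ B? Yes
A = B? No
A ⊂ B: Yes (A is a proper subset of B)

Yes, A ⊂ B


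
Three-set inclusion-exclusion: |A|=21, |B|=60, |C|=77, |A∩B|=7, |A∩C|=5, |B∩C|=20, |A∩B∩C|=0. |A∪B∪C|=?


|A∪B∪C| = |A|+|B|+|C| - |A∩B|-|A∩C|-|B∩C| + |A∩B∩C|
= 21+60+77 - 7-5-20 + 0
= 158 - 32 + 0
= 126

|A ∪ B ∪ C| = 126


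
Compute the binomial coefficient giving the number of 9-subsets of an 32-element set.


C(n,k) = n! / (k!(n-k)!)
C(32,9) = 32! / (9!23!)
= 28048800

C(32,9) = 28048800


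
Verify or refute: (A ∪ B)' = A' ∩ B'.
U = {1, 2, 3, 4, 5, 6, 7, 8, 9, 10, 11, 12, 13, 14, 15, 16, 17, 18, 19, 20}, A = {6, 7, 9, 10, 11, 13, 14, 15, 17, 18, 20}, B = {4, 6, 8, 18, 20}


LHS: A ∪ B = {4, 6, 7, 8, 9, 10, 11, 13, 14, 15, 17, 18, 20}
(A ∪ B)' = U \ (A ∪ B) = {1, 2, 3, 5, 12, 16, 19}
A' = {1, 2, 3, 4, 5, 8, 12, 16, 19}, B' = {1, 2, 3, 5, 7, 9, 10, 11, 12, 13, 14, 15, 16, 17, 19}
Claimed RHS: A' ∩ B' = {1, 2, 3, 5, 12, 16, 19}
Identity is VALID: LHS = RHS = {1, 2, 3, 5, 12, 16, 19} ✓

Identity is valid. (A ∪ B)' = A' ∩ B' = {1, 2, 3, 5, 12, 16, 19}


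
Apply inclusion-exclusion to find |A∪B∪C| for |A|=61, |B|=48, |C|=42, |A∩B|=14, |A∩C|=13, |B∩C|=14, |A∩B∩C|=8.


|A∪B∪C| = |A|+|B|+|C| - |A∩B|-|A∩C|-|B∩C| + |A∩B∩C|
= 61+48+42 - 14-13-14 + 8
= 151 - 41 + 8
= 118

|A ∪ B ∪ C| = 118


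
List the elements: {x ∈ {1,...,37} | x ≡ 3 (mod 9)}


Checking each candidate:
Condition: x in {1,...,37} with x ≡ 3 (mod 9)
Result = {3, 12, 21, 30}

{3, 12, 21, 30}


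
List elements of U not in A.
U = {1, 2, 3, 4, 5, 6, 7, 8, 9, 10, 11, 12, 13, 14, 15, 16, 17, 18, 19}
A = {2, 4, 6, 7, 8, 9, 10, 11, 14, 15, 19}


Aᶜ = U \ A = elements in U but not in A
U = {1, 2, 3, 4, 5, 6, 7, 8, 9, 10, 11, 12, 13, 14, 15, 16, 17, 18, 19}
A = {2, 4, 6, 7, 8, 9, 10, 11, 14, 15, 19}
Aᶜ = {1, 3, 5, 12, 13, 16, 17, 18}

Aᶜ = {1, 3, 5, 12, 13, 16, 17, 18}


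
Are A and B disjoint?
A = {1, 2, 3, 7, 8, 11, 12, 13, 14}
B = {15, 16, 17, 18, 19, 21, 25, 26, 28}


Disjoint means A ∩ B = ∅.
A ∩ B = ∅
A ∩ B = ∅, so A and B are disjoint.

Yes, A and B are disjoint


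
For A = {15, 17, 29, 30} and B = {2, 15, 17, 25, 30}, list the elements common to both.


A ∩ B = elements in both A and B
A = {15, 17, 29, 30}
B = {2, 15, 17, 25, 30}
A ∩ B = {15, 17, 30}

A ∩ B = {15, 17, 30}


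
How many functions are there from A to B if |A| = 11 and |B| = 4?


Each of |A| = 11 inputs maps to any of |B| = 4 outputs.
# functions = |B|^|A| = 4^11
= 4194304

Number of functions = 4194304


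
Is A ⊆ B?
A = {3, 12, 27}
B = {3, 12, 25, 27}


A ⊆ B means every element of A is in B.
All elements of A are in B.
So A ⊆ B.

Yes, A ⊆ B


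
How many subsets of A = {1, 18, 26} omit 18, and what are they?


A subset of A that omits 18 is a subset of A \ {18}, so there are 2^(n-1) = 2^2 = 4 of them.
Subsets excluding 18: ∅, {1}, {26}, {1, 26}

Subsets excluding 18 (4 total): ∅, {1}, {26}, {1, 26}


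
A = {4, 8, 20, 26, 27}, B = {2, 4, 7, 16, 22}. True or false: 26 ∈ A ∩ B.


A = {4, 8, 20, 26, 27}, B = {2, 4, 7, 16, 22}
A ∩ B = elements in both A and B
A ∩ B = {4}
Checking if 26 ∈ A ∩ B
26 is not in A ∩ B → False

26 ∉ A ∩ B


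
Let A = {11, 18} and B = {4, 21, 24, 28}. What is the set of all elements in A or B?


A ∪ B = all elements in A or B (or both)
A = {11, 18}
B = {4, 21, 24, 28}
A ∪ B = {4, 11, 18, 21, 24, 28}

A ∪ B = {4, 11, 18, 21, 24, 28}


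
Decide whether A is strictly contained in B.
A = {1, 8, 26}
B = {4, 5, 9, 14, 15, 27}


A ⊂ B requires: A ⊆ B AND A ≠ B.
A ⊆ B? No
A ⊄ B, so A is not a proper subset.

No, A is not a proper subset of B


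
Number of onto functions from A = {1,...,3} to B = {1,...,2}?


n = |A| = 3, k = |B| = 2. Surjections via inclusion-exclusion:
S(n,k) = Σ(-1)^i × C(k,i) × (k-i)^n, i=0 to k
i=0: (-1)^0×C(2,0)×2^3 = 8
i=1: (-1)^1×C(2,1)×1^3 = -2
i=2: (-1)^2×C(2,2)×0^3 = 0
Total = 6

Number of surjections = 6


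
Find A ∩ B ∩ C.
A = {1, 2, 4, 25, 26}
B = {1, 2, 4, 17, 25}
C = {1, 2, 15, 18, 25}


A ∩ B = {1, 2, 4, 25}
(A ∩ B) ∩ C = {1, 2, 25}

A ∩ B ∩ C = {1, 2, 25}


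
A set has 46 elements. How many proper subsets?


Total subsets = 2^n = 2^46 = 70368744177664
Proper subsets exclude the set itself: 2^n - 1
= 70368744177664 - 1
= 70368744177663

Number of proper subsets = 70368744177663


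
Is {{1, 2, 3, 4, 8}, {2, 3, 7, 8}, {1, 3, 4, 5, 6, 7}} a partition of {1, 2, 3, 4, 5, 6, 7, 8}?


A partition requires: (1) non-empty parts, (2) pairwise disjoint, (3) union = U
Parts: {1, 2, 3, 4, 8}, {2, 3, 7, 8}, {1, 3, 4, 5, 6, 7}
Union of parts: {1, 2, 3, 4, 5, 6, 7, 8}
U = {1, 2, 3, 4, 5, 6, 7, 8}
All non-empty? True
Pairwise disjoint? False
Covers U? True

No, not a valid partition


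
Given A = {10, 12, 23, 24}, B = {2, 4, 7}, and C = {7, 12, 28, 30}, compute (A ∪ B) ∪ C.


A ∪ B = {2, 4, 7, 10, 12, 23, 24}
(A ∪ B) ∪ C = {2, 4, 7, 10, 12, 23, 24, 28, 30}

A ∪ B ∪ C = {2, 4, 7, 10, 12, 23, 24, 28, 30}


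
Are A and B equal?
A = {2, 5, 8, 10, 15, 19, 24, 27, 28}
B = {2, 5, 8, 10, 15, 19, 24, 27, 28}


Two sets are equal iff they have exactly the same elements.
A = {2, 5, 8, 10, 15, 19, 24, 27, 28}
B = {2, 5, 8, 10, 15, 19, 24, 27, 28}
Same elements → A = B

Yes, A = B


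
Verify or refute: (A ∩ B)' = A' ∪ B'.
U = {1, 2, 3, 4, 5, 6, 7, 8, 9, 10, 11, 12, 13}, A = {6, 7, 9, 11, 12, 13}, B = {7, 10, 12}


LHS: A ∩ B = {7, 12}
(A ∩ B)' = U \ (A ∩ B) = {1, 2, 3, 4, 5, 6, 8, 9, 10, 11, 13}
A' = {1, 2, 3, 4, 5, 8, 10}, B' = {1, 2, 3, 4, 5, 6, 8, 9, 11, 13}
Claimed RHS: A' ∪ B' = {1, 2, 3, 4, 5, 6, 8, 9, 10, 11, 13}
Identity is VALID: LHS = RHS = {1, 2, 3, 4, 5, 6, 8, 9, 10, 11, 13} ✓

Identity is valid. (A ∩ B)' = A' ∪ B' = {1, 2, 3, 4, 5, 6, 8, 9, 10, 11, 13}


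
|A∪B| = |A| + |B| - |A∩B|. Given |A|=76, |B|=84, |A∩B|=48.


|A ∪ B| = |A| + |B| - |A ∩ B|
= 76 + 84 - 48
= 112

|A ∪ B| = 112


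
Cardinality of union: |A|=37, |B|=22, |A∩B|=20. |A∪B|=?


|A ∪ B| = |A| + |B| - |A ∩ B|
= 37 + 22 - 20
= 39

|A ∪ B| = 39


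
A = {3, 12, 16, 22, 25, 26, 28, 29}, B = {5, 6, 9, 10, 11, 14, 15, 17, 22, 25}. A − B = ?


A \ B = elements in A but not in B
A = {3, 12, 16, 22, 25, 26, 28, 29}
B = {5, 6, 9, 10, 11, 14, 15, 17, 22, 25}
Remove from A any elements in B
A \ B = {3, 12, 16, 26, 28, 29}

A \ B = {3, 12, 16, 26, 28, 29}


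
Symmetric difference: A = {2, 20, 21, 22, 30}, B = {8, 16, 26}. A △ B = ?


A △ B = (A \ B) ∪ (B \ A) = elements in exactly one of A or B
A \ B = {2, 20, 21, 22, 30}
B \ A = {8, 16, 26}
A △ B = {2, 8, 16, 20, 21, 22, 26, 30}

A △ B = {2, 8, 16, 20, 21, 22, 26, 30}


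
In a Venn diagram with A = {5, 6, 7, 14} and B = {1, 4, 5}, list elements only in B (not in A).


A = {5, 6, 7, 14}
B = {1, 4, 5}
Region: only in B (not in A)
Elements: {1, 4}

Elements only in B (not in A): {1, 4}


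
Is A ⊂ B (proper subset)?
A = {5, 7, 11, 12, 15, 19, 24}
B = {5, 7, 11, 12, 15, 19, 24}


A ⊂ B requires: A ⊆ B AND A ≠ B.
A ⊆ B? Yes
A = B? Yes
A = B, so A is not a PROPER subset.

No, A is not a proper subset of B


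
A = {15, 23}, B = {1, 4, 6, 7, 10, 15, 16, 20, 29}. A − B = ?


A \ B = elements in A but not in B
A = {15, 23}
B = {1, 4, 6, 7, 10, 15, 16, 20, 29}
Remove from A any elements in B
A \ B = {23}

A \ B = {23}


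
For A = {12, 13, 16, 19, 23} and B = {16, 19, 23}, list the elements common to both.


A ∩ B = elements in both A and B
A = {12, 13, 16, 19, 23}
B = {16, 19, 23}
A ∩ B = {16, 19, 23}

A ∩ B = {16, 19, 23}


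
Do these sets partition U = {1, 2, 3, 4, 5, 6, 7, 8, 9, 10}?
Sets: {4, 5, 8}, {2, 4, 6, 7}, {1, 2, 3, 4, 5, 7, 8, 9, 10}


A partition requires: (1) non-empty parts, (2) pairwise disjoint, (3) union = U
Parts: {4, 5, 8}, {2, 4, 6, 7}, {1, 2, 3, 4, 5, 7, 8, 9, 10}
Union of parts: {1, 2, 3, 4, 5, 6, 7, 8, 9, 10}
U = {1, 2, 3, 4, 5, 6, 7, 8, 9, 10}
All non-empty? True
Pairwise disjoint? False
Covers U? True

No, not a valid partition


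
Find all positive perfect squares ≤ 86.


Checking each candidate:
Condition: positive perfect squares ≤ 86
Result = {1, 4, 9, 16, 25, 36, 49, 64, 81}

{1, 4, 9, 16, 25, 36, 49, 64, 81}


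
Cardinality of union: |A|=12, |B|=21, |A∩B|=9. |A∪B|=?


|A ∪ B| = |A| + |B| - |A ∩ B|
= 12 + 21 - 9
= 24

|A ∪ B| = 24


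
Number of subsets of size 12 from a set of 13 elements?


C(n,k) = n! / (k!(n-k)!)
C(13,12) = 13! / (12!1!)
= 13

C(13,12) = 13


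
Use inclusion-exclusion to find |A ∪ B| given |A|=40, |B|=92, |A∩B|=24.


|A ∪ B| = |A| + |B| - |A ∩ B|
= 40 + 92 - 24
= 108

|A ∪ B| = 108


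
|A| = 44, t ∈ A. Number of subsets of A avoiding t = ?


Subsets of A avoiding t are subsets of A \ {t}, which has 43 elements.
Count = 2^(n-1) = 2^43
= 8796093022208

Number of subsets avoiding t = 8796093022208


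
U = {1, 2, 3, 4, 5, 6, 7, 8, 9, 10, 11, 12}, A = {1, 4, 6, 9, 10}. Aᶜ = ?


Aᶜ = U \ A = elements in U but not in A
U = {1, 2, 3, 4, 5, 6, 7, 8, 9, 10, 11, 12}
A = {1, 4, 6, 9, 10}
Aᶜ = {2, 3, 5, 7, 8, 11, 12}

Aᶜ = {2, 3, 5, 7, 8, 11, 12}


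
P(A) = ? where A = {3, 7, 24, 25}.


|A| = 4, so |P(A)| = 2^4 = 16
Enumerate subsets by cardinality (0 to 4):
∅, {3}, {7}, {24}, {25}, {3, 7}, {3, 24}, {3, 25}, {7, 24}, {7, 25}, {24, 25}, {3, 7, 24}, {3, 7, 25}, {3, 24, 25}, {7, 24, 25}, {3, 7, 24, 25}

P(A) has 16 subsets: ∅, {3}, {7}, {24}, {25}, {3, 7}, {3, 24}, {3, 25}, {7, 24}, {7, 25}, {24, 25}, {3, 7, 24}, {3, 7, 25}, {3, 24, 25}, {7, 24, 25}, {3, 7, 24, 25}


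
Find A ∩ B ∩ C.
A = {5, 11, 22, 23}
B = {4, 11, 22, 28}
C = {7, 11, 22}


A ∩ B = {11, 22}
(A ∩ B) ∩ C = {11, 22}

A ∩ B ∩ C = {11, 22}


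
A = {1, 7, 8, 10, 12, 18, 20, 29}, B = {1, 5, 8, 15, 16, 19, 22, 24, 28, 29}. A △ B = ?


A △ B = (A \ B) ∪ (B \ A) = elements in exactly one of A or B
A \ B = {7, 10, 12, 18, 20}
B \ A = {5, 15, 16, 19, 22, 24, 28}
A △ B = {5, 7, 10, 12, 15, 16, 18, 19, 20, 22, 24, 28}

A △ B = {5, 7, 10, 12, 15, 16, 18, 19, 20, 22, 24, 28}


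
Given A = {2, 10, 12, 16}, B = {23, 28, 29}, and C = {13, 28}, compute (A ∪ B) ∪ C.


A ∪ B = {2, 10, 12, 16, 23, 28, 29}
(A ∪ B) ∪ C = {2, 10, 12, 13, 16, 23, 28, 29}

A ∪ B ∪ C = {2, 10, 12, 13, 16, 23, 28, 29}


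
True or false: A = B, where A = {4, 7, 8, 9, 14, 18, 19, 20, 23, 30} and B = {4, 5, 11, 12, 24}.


Two sets are equal iff they have exactly the same elements.
A = {4, 7, 8, 9, 14, 18, 19, 20, 23, 30}
B = {4, 5, 11, 12, 24}
Differences: {5, 7, 8, 9, 11, 12, 14, 18, 19, 20, 23, 24, 30}
A ≠ B

No, A ≠ B


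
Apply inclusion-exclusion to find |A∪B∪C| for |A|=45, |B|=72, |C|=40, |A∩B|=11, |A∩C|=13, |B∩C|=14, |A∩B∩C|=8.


|A∪B∪C| = |A|+|B|+|C| - |A∩B|-|A∩C|-|B∩C| + |A∩B∩C|
= 45+72+40 - 11-13-14 + 8
= 157 - 38 + 8
= 127

|A ∪ B ∪ C| = 127


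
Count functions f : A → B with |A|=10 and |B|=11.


Each of |A| = 10 inputs maps to any of |B| = 11 outputs.
# functions = |B|^|A| = 11^10
= 25937424601

Number of functions = 25937424601


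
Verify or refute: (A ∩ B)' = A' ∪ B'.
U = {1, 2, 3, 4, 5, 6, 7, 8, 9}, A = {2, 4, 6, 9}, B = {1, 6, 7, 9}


LHS: A ∩ B = {6, 9}
(A ∩ B)' = U \ (A ∩ B) = {1, 2, 3, 4, 5, 7, 8}
A' = {1, 3, 5, 7, 8}, B' = {2, 3, 4, 5, 8}
Claimed RHS: A' ∪ B' = {1, 2, 3, 4, 5, 7, 8}
Identity is VALID: LHS = RHS = {1, 2, 3, 4, 5, 7, 8} ✓

Identity is valid. (A ∩ B)' = A' ∪ B' = {1, 2, 3, 4, 5, 7, 8}


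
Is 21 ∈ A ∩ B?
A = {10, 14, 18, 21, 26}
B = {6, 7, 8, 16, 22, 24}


A = {10, 14, 18, 21, 26}, B = {6, 7, 8, 16, 22, 24}
A ∩ B = elements in both A and B
A ∩ B = ∅
Checking if 21 ∈ A ∩ B
21 is not in A ∩ B → False

21 ∉ A ∩ B


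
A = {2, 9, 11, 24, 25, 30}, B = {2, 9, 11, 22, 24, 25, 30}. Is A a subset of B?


A ⊆ B means every element of A is in B.
All elements of A are in B.
So A ⊆ B.

Yes, A ⊆ B


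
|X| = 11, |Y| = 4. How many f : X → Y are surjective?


n = |X| = 11, k = |Y| = 4. Surjections via inclusion-exclusion:
S(n,k) = Σ(-1)^i × C(k,i) × (k-i)^n, i=0 to k
i=0: (-1)^0×C(4,0)×4^11 = 4194304
i=1: (-1)^1×C(4,1)×3^11 = -708588
i=2: (-1)^2×C(4,2)×2^11 = 12288
i=3: (-1)^3×C(4,3)×1^11 = -4
i=4: (-1)^4×C(4,4)×0^11 = 0
Total = 3498000

Number of surjections = 3498000


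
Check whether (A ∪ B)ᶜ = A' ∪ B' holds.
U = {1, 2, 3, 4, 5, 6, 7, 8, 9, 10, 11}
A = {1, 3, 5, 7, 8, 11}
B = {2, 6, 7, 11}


LHS: A ∪ B = {1, 2, 3, 5, 6, 7, 8, 11}
(A ∪ B)' = U \ (A ∪ B) = {4, 9, 10}
A' = {2, 4, 6, 9, 10}, B' = {1, 3, 4, 5, 8, 9, 10}
Claimed RHS: A' ∪ B' = {1, 2, 3, 4, 5, 6, 8, 9, 10}
Identity is INVALID: LHS = {4, 9, 10} but the RHS claimed here equals {1, 2, 3, 4, 5, 6, 8, 9, 10}. The correct form is (A ∪ B)' = A' ∩ B'.

Identity is invalid: (A ∪ B)' = {4, 9, 10} but A' ∪ B' = {1, 2, 3, 4, 5, 6, 8, 9, 10}. The correct De Morgan law is (A ∪ B)' = A' ∩ B'.


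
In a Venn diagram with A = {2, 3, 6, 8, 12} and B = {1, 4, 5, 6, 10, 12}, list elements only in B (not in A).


A = {2, 3, 6, 8, 12}
B = {1, 4, 5, 6, 10, 12}
Region: only in B (not in A)
Elements: {1, 4, 5, 10}

Elements only in B (not in A): {1, 4, 5, 10}


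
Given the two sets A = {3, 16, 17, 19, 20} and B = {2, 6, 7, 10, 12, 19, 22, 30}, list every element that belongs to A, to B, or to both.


A ∪ B = all elements in A or B (or both)
A = {3, 16, 17, 19, 20}
B = {2, 6, 7, 10, 12, 19, 22, 30}
A ∪ B = {2, 3, 6, 7, 10, 12, 16, 17, 19, 20, 22, 30}

A ∪ B = {2, 3, 6, 7, 10, 12, 16, 17, 19, 20, 22, 30}


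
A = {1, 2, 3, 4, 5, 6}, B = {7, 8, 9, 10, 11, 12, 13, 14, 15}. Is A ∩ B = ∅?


Disjoint means A ∩ B = ∅.
A ∩ B = ∅
A ∩ B = ∅, so A and B are disjoint.

Yes, A and B are disjoint


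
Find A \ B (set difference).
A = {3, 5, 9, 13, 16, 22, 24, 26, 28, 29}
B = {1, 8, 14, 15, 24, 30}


A \ B = elements in A but not in B
A = {3, 5, 9, 13, 16, 22, 24, 26, 28, 29}
B = {1, 8, 14, 15, 24, 30}
Remove from A any elements in B
A \ B = {3, 5, 9, 13, 16, 22, 26, 28, 29}

A \ B = {3, 5, 9, 13, 16, 22, 26, 28, 29}


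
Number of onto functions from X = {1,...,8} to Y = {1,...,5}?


n = |X| = 8, k = |Y| = 5. Surjections via inclusion-exclusion:
S(n,k) = Σ(-1)^i × C(k,i) × (k-i)^n, i=0 to k
i=0: (-1)^0×C(5,0)×5^8 = 390625
i=1: (-1)^1×C(5,1)×4^8 = -327680
i=2: (-1)^2×C(5,2)×3^8 = 65610
i=3: (-1)^3×C(5,3)×2^8 = -2560
i=4: (-1)^4×C(5,4)×1^8 = 5
i=5: (-1)^5×C(5,5)×0^8 = 0
Total = 126000

Number of surjections = 126000


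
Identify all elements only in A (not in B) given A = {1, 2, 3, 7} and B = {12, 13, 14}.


A = {1, 2, 3, 7}
B = {12, 13, 14}
Region: only in A (not in B)
Elements: {1, 2, 3, 7}

Elements only in A (not in B): {1, 2, 3, 7}


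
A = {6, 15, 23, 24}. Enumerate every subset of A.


|A| = 4, so |P(A)| = 2^4 = 16
Enumerate subsets by cardinality (0 to 4):
∅, {6}, {15}, {23}, {24}, {6, 15}, {6, 23}, {6, 24}, {15, 23}, {15, 24}, {23, 24}, {6, 15, 23}, {6, 15, 24}, {6, 23, 24}, {15, 23, 24}, {6, 15, 23, 24}

P(A) has 16 subsets: ∅, {6}, {15}, {23}, {24}, {6, 15}, {6, 23}, {6, 24}, {15, 23}, {15, 24}, {23, 24}, {6, 15, 23}, {6, 15, 24}, {6, 23, 24}, {15, 23, 24}, {6, 15, 23, 24}


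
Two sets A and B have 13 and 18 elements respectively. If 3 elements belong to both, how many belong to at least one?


|A ∪ B| = |A| + |B| - |A ∩ B|
= 13 + 18 - 3
= 28

|A ∪ B| = 28


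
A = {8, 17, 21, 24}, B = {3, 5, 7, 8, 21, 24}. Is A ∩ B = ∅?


Disjoint means A ∩ B = ∅.
A ∩ B = {8, 21, 24}
A ∩ B ≠ ∅, so A and B are NOT disjoint.

No, A and B are not disjoint (A ∩ B = {8, 21, 24})


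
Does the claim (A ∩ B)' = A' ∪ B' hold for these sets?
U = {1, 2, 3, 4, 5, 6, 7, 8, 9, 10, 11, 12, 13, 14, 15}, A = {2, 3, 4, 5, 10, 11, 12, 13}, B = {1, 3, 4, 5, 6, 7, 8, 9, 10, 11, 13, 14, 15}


LHS: A ∩ B = {3, 4, 5, 10, 11, 13}
(A ∩ B)' = U \ (A ∩ B) = {1, 2, 6, 7, 8, 9, 12, 14, 15}
A' = {1, 6, 7, 8, 9, 14, 15}, B' = {2, 12}
Claimed RHS: A' ∪ B' = {1, 2, 6, 7, 8, 9, 12, 14, 15}
Identity is VALID: LHS = RHS = {1, 2, 6, 7, 8, 9, 12, 14, 15} ✓

Identity is valid. (A ∩ B)' = A' ∪ B' = {1, 2, 6, 7, 8, 9, 12, 14, 15}


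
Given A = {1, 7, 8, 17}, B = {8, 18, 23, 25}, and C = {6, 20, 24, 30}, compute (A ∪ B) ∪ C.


A ∪ B = {1, 7, 8, 17, 18, 23, 25}
(A ∪ B) ∪ C = {1, 6, 7, 8, 17, 18, 20, 23, 24, 25, 30}

A ∪ B ∪ C = {1, 6, 7, 8, 17, 18, 20, 23, 24, 25, 30}


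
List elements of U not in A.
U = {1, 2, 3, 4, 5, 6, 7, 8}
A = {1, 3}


Aᶜ = U \ A = elements in U but not in A
U = {1, 2, 3, 4, 5, 6, 7, 8}
A = {1, 3}
Aᶜ = {2, 4, 5, 6, 7, 8}

Aᶜ = {2, 4, 5, 6, 7, 8}


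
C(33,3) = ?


C(n,k) = n! / (k!(n-k)!)
C(33,3) = 33! / (3!30!)
= 5456

C(33,3) = 5456


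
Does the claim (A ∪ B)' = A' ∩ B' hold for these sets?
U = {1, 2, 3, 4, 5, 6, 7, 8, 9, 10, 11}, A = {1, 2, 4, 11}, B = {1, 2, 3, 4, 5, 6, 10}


LHS: A ∪ B = {1, 2, 3, 4, 5, 6, 10, 11}
(A ∪ B)' = U \ (A ∪ B) = {7, 8, 9}
A' = {3, 5, 6, 7, 8, 9, 10}, B' = {7, 8, 9, 11}
Claimed RHS: A' ∩ B' = {7, 8, 9}
Identity is VALID: LHS = RHS = {7, 8, 9} ✓

Identity is valid. (A ∪ B)' = A' ∩ B' = {7, 8, 9}


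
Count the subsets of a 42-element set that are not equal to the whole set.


Total subsets = 2^n = 2^42 = 4398046511104
Proper subsets exclude the set itself: 2^n - 1
= 4398046511104 - 1
= 4398046511103

Number of proper subsets = 4398046511103


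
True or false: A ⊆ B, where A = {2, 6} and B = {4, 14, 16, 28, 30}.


A ⊆ B means every element of A is in B.
Elements in A not in B: {2, 6}
So A ⊄ B.

No, A ⊄ B


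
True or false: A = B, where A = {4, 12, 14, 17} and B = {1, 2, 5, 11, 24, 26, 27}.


Two sets are equal iff they have exactly the same elements.
A = {4, 12, 14, 17}
B = {1, 2, 5, 11, 24, 26, 27}
Differences: {1, 2, 4, 5, 11, 12, 14, 17, 24, 26, 27}
A ≠ B

No, A ≠ B


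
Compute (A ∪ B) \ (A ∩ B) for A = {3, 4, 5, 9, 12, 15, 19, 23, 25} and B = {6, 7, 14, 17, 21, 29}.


A △ B = (A \ B) ∪ (B \ A) = elements in exactly one of A or B
A \ B = {3, 4, 5, 9, 12, 15, 19, 23, 25}
B \ A = {6, 7, 14, 17, 21, 29}
A △ B = {3, 4, 5, 6, 7, 9, 12, 14, 15, 17, 19, 21, 23, 25, 29}

A △ B = {3, 4, 5, 6, 7, 9, 12, 14, 15, 17, 19, 21, 23, 25, 29}


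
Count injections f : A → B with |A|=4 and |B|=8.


An injection sends each of |A| = 4 inputs to a distinct output in B.
# injections = |B|·(|B|-1)·…·(|B|-|A|+1) = 8! / (8 - 4)!
= 8 × 7 × 6 × 5
= 1680

Number of injections = 1680


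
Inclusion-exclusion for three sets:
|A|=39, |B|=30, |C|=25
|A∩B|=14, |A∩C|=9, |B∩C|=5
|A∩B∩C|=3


|A∪B∪C| = |A|+|B|+|C| - |A∩B|-|A∩C|-|B∩C| + |A∩B∩C|
= 39+30+25 - 14-9-5 + 3
= 94 - 28 + 3
= 69

|A ∪ B ∪ C| = 69


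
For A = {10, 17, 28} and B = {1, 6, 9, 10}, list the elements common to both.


A ∩ B = elements in both A and B
A = {10, 17, 28}
B = {1, 6, 9, 10}
A ∩ B = {10}

A ∩ B = {10}


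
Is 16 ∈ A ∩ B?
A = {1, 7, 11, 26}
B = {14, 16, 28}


A = {1, 7, 11, 26}, B = {14, 16, 28}
A ∩ B = elements in both A and B
A ∩ B = ∅
Checking if 16 ∈ A ∩ B
16 is not in A ∩ B → False

16 ∉ A ∩ B


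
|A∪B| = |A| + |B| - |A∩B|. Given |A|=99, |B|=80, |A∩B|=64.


|A ∪ B| = |A| + |B| - |A ∩ B|
= 99 + 80 - 64
= 115

|A ∪ B| = 115


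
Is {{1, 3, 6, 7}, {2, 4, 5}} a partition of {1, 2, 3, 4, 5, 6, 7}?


A partition requires: (1) non-empty parts, (2) pairwise disjoint, (3) union = U
Parts: {1, 3, 6, 7}, {2, 4, 5}
Union of parts: {1, 2, 3, 4, 5, 6, 7}
U = {1, 2, 3, 4, 5, 6, 7}
All non-empty? True
Pairwise disjoint? True
Covers U? True

Yes, valid partition


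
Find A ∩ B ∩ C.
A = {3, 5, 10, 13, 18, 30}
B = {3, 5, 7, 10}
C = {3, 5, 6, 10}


A ∩ B = {3, 5, 10}
(A ∩ B) ∩ C = {3, 5, 10}

A ∩ B ∩ C = {3, 5, 10}


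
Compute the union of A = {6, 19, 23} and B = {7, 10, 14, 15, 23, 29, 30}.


A ∪ B = all elements in A or B (or both)
A = {6, 19, 23}
B = {7, 10, 14, 15, 23, 29, 30}
A ∪ B = {6, 7, 10, 14, 15, 19, 23, 29, 30}

A ∪ B = {6, 7, 10, 14, 15, 19, 23, 29, 30}


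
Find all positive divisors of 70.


Checking each candidate:
Condition: positive divisors of 70
Result = {1, 2, 5, 7, 10, 14, 35, 70}

{1, 2, 5, 7, 10, 14, 35, 70}


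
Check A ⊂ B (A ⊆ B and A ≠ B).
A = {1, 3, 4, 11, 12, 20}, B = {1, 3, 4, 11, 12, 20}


A ⊂ B requires: A ⊆ B AND A ≠ B.
A ⊆ B? Yes
A = B? Yes
A = B, so A is not a PROPER subset.

No, A is not a proper subset of B


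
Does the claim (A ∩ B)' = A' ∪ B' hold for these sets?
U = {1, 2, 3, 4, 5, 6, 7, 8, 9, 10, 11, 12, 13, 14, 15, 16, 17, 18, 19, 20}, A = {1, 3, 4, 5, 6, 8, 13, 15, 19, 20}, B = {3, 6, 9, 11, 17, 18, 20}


LHS: A ∩ B = {3, 6, 20}
(A ∩ B)' = U \ (A ∩ B) = {1, 2, 4, 5, 7, 8, 9, 10, 11, 12, 13, 14, 15, 16, 17, 18, 19}
A' = {2, 7, 9, 10, 11, 12, 14, 16, 17, 18}, B' = {1, 2, 4, 5, 7, 8, 10, 12, 13, 14, 15, 16, 19}
Claimed RHS: A' ∪ B' = {1, 2, 4, 5, 7, 8, 9, 10, 11, 12, 13, 14, 15, 16, 17, 18, 19}
Identity is VALID: LHS = RHS = {1, 2, 4, 5, 7, 8, 9, 10, 11, 12, 13, 14, 15, 16, 17, 18, 19} ✓

Identity is valid. (A ∩ B)' = A' ∪ B' = {1, 2, 4, 5, 7, 8, 9, 10, 11, 12, 13, 14, 15, 16, 17, 18, 19}


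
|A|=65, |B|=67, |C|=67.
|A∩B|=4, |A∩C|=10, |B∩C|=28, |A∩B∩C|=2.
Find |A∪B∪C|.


|A∪B∪C| = |A|+|B|+|C| - |A∩B|-|A∩C|-|B∩C| + |A∩B∩C|
= 65+67+67 - 4-10-28 + 2
= 199 - 42 + 2
= 159

|A ∪ B ∪ C| = 159


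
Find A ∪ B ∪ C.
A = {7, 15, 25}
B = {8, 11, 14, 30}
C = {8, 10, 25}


A ∪ B = {7, 8, 11, 14, 15, 25, 30}
(A ∪ B) ∪ C = {7, 8, 10, 11, 14, 15, 25, 30}

A ∪ B ∪ C = {7, 8, 10, 11, 14, 15, 25, 30}


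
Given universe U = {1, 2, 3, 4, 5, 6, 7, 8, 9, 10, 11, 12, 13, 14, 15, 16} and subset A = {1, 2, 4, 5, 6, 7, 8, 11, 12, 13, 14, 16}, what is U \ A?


Aᶜ = U \ A = elements in U but not in A
U = {1, 2, 3, 4, 5, 6, 7, 8, 9, 10, 11, 12, 13, 14, 15, 16}
A = {1, 2, 4, 5, 6, 7, 8, 11, 12, 13, 14, 16}
Aᶜ = {3, 9, 10, 15}

Aᶜ = {3, 9, 10, 15}


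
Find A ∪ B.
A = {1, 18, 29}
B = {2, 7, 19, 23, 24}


A ∪ B = all elements in A or B (or both)
A = {1, 18, 29}
B = {2, 7, 19, 23, 24}
A ∪ B = {1, 2, 7, 18, 19, 23, 24, 29}

A ∪ B = {1, 2, 7, 18, 19, 23, 24, 29}


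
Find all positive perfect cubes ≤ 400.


Checking each candidate:
Condition: positive perfect cubes ≤ 400
Result = {1, 8, 27, 64, 125, 216, 343}

{1, 8, 27, 64, 125, 216, 343}


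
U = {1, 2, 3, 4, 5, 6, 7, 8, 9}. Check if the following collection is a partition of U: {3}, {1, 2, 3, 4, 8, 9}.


A partition requires: (1) non-empty parts, (2) pairwise disjoint, (3) union = U
Parts: {3}, {1, 2, 3, 4, 8, 9}
Union of parts: {1, 2, 3, 4, 8, 9}
U = {1, 2, 3, 4, 5, 6, 7, 8, 9}
All non-empty? True
Pairwise disjoint? False
Covers U? False

No, not a valid partition


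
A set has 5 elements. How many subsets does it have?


Number of subsets = 2^n
= 2^5
= 32

|P(A)| = 32


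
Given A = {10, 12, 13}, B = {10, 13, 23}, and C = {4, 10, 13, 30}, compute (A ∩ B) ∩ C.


A ∩ B = {10, 13}
(A ∩ B) ∩ C = {10, 13}

A ∩ B ∩ C = {10, 13}


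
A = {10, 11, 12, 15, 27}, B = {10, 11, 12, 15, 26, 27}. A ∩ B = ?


A ∩ B = elements in both A and B
A = {10, 11, 12, 15, 27}
B = {10, 11, 12, 15, 26, 27}
A ∩ B = {10, 11, 12, 15, 27}

A ∩ B = {10, 11, 12, 15, 27}


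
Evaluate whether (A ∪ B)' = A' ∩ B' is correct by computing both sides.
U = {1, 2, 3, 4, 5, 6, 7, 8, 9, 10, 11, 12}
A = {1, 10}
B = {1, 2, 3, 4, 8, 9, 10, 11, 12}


LHS: A ∪ B = {1, 2, 3, 4, 8, 9, 10, 11, 12}
(A ∪ B)' = U \ (A ∪ B) = {5, 6, 7}
A' = {2, 3, 4, 5, 6, 7, 8, 9, 11, 12}, B' = {5, 6, 7}
Claimed RHS: A' ∩ B' = {5, 6, 7}
Identity is VALID: LHS = RHS = {5, 6, 7} ✓

Identity is valid. (A ∪ B)' = A' ∩ B' = {5, 6, 7}


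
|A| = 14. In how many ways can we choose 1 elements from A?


C(n,k) = n! / (k!(n-k)!)
C(14,1) = 14! / (1!13!)
= 14

C(14,1) = 14


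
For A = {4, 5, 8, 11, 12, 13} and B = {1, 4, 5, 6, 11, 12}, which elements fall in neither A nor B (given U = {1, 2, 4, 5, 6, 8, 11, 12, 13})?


A = {4, 5, 8, 11, 12, 13}
B = {1, 4, 5, 6, 11, 12}
Region: in neither A nor B (given U = {1, 2, 4, 5, 6, 8, 11, 12, 13})
Elements: {2}

Elements in neither A nor B (given U = {1, 2, 4, 5, 6, 8, 11, 12, 13}): {2}


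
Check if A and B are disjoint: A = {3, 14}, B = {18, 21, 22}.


Disjoint means A ∩ B = ∅.
A ∩ B = ∅
A ∩ B = ∅, so A and B are disjoint.

Yes, A and B are disjoint


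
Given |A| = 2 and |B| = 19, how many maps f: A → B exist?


Each of |A| = 2 inputs maps to any of |B| = 19 outputs.
# functions = |B|^|A| = 19^2
= 361

Number of functions = 361


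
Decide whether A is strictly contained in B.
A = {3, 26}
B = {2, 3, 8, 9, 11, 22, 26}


A ⊂ B requires: A ⊆ B AND A ≠ B.
A ⊆ B? Yes
A = B? No
A ⊂ B: Yes (A is a proper subset of B)

Yes, A ⊂ B


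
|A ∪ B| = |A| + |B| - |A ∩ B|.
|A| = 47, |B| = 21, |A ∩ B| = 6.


|A ∪ B| = |A| + |B| - |A ∩ B|
= 47 + 21 - 6
= 62

|A ∪ B| = 62


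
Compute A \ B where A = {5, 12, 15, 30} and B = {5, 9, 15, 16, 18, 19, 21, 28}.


A \ B = elements in A but not in B
A = {5, 12, 15, 30}
B = {5, 9, 15, 16, 18, 19, 21, 28}
Remove from A any elements in B
A \ B = {12, 30}

A \ B = {12, 30}


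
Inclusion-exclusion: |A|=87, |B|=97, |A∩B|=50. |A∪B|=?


|A ∪ B| = |A| + |B| - |A ∩ B|
= 87 + 97 - 50
= 134

|A ∪ B| = 134


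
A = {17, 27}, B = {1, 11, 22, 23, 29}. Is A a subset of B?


A ⊆ B means every element of A is in B.
Elements in A not in B: {17, 27}
So A ⊄ B.

No, A ⊄ B


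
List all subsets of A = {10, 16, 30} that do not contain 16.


A subset of A that omits 16 is a subset of A \ {16}, so there are 2^(n-1) = 2^2 = 4 of them.
Subsets excluding 16: ∅, {10}, {30}, {10, 30}

Subsets excluding 16 (4 total): ∅, {10}, {30}, {10, 30}


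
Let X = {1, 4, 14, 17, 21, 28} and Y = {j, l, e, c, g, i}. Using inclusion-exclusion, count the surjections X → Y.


n = |X| = 6, k = |Y| = 6. Surjections via inclusion-exclusion:
S(n,k) = Σ(-1)^i × C(k,i) × (k-i)^n, i=0 to k
i=0: (-1)^0×C(6,0)×6^6 = 46656
i=1: (-1)^1×C(6,1)×5^6 = -93750
i=2: (-1)^2×C(6,2)×4^6 = 61440
i=3: (-1)^3×C(6,3)×3^6 = -14580
i=4: (-1)^4×C(6,4)×2^6 = 960
i=5: (-1)^5×C(6,5)×1^6 = -6
i=6: (-1)^6×C(6,6)×0^6 = 0
Total = 720

Number of surjections = 720


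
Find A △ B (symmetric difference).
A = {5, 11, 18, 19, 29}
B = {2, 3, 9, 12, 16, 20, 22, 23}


A △ B = (A \ B) ∪ (B \ A) = elements in exactly one of A or B
A \ B = {5, 11, 18, 19, 29}
B \ A = {2, 3, 9, 12, 16, 20, 22, 23}
A △ B = {2, 3, 5, 9, 11, 12, 16, 18, 19, 20, 22, 23, 29}

A △ B = {2, 3, 5, 9, 11, 12, 16, 18, 19, 20, 22, 23, 29}


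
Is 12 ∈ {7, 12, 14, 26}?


A = {7, 12, 14, 26}
Checking if 12 is in A
12 is in A → True

12 ∈ A


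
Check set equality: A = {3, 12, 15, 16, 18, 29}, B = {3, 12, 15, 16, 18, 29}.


Two sets are equal iff they have exactly the same elements.
A = {3, 12, 15, 16, 18, 29}
B = {3, 12, 15, 16, 18, 29}
Same elements → A = B

Yes, A = B


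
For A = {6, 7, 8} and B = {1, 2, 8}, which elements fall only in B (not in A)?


A = {6, 7, 8}
B = {1, 2, 8}
Region: only in B (not in A)
Elements: {1, 2}

Elements only in B (not in A): {1, 2}


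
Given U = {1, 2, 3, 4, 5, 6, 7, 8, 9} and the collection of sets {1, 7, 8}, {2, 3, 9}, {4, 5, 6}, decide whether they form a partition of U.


A partition requires: (1) non-empty parts, (2) pairwise disjoint, (3) union = U
Parts: {1, 7, 8}, {2, 3, 9}, {4, 5, 6}
Union of parts: {1, 2, 3, 4, 5, 6, 7, 8, 9}
U = {1, 2, 3, 4, 5, 6, 7, 8, 9}
All non-empty? True
Pairwise disjoint? True
Covers U? True

Yes, valid partition


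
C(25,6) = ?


C(n,k) = n! / (k!(n-k)!)
C(25,6) = 25! / (6!19!)
= 177100

C(25,6) = 177100


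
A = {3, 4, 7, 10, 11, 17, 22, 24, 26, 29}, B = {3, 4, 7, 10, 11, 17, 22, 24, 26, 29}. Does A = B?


Two sets are equal iff they have exactly the same elements.
A = {3, 4, 7, 10, 11, 17, 22, 24, 26, 29}
B = {3, 4, 7, 10, 11, 17, 22, 24, 26, 29}
Same elements → A = B

Yes, A = B


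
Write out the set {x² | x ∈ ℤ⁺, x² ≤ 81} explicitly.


Checking each candidate:
Condition: positive perfect squares ≤ 81
Result = {1, 4, 9, 16, 25, 36, 49, 64, 81}

{1, 4, 9, 16, 25, 36, 49, 64, 81}


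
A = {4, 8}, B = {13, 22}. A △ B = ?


A △ B = (A \ B) ∪ (B \ A) = elements in exactly one of A or B
A \ B = {4, 8}
B \ A = {13, 22}
A △ B = {4, 8, 13, 22}

A △ B = {4, 8, 13, 22}


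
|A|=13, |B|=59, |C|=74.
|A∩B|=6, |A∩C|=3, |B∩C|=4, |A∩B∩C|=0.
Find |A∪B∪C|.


|A∪B∪C| = |A|+|B|+|C| - |A∩B|-|A∩C|-|B∩C| + |A∩B∩C|
= 13+59+74 - 6-3-4 + 0
= 146 - 13 + 0
= 133

|A ∪ B ∪ C| = 133


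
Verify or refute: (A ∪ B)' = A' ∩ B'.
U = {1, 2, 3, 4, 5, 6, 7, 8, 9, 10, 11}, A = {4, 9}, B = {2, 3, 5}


LHS: A ∪ B = {2, 3, 4, 5, 9}
(A ∪ B)' = U \ (A ∪ B) = {1, 6, 7, 8, 10, 11}
A' = {1, 2, 3, 5, 6, 7, 8, 10, 11}, B' = {1, 4, 6, 7, 8, 9, 10, 11}
Claimed RHS: A' ∩ B' = {1, 6, 7, 8, 10, 11}
Identity is VALID: LHS = RHS = {1, 6, 7, 8, 10, 11} ✓

Identity is valid. (A ∪ B)' = A' ∩ B' = {1, 6, 7, 8, 10, 11}


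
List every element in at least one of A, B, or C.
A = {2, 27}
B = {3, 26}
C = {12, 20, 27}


A ∪ B = {2, 3, 26, 27}
(A ∪ B) ∪ C = {2, 3, 12, 20, 26, 27}

A ∪ B ∪ C = {2, 3, 12, 20, 26, 27}


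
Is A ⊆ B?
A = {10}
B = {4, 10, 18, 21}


A ⊆ B means every element of A is in B.
All elements of A are in B.
So A ⊆ B.

Yes, A ⊆ B


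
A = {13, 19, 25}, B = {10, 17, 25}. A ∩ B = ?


A ∩ B = elements in both A and B
A = {13, 19, 25}
B = {10, 17, 25}
A ∩ B = {25}

A ∩ B = {25}


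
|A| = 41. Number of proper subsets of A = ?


Total subsets = 2^n = 2^41 = 2199023255552
Proper subsets exclude the set itself: 2^n - 1
= 2199023255552 - 1
= 2199023255551

Number of proper subsets = 2199023255551


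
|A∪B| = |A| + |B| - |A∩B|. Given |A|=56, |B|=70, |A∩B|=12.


|A ∪ B| = |A| + |B| - |A ∩ B|
= 56 + 70 - 12
= 114

|A ∪ B| = 114


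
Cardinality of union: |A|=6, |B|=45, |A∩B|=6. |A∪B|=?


|A ∪ B| = |A| + |B| - |A ∩ B|
= 6 + 45 - 6
= 45

|A ∪ B| = 45


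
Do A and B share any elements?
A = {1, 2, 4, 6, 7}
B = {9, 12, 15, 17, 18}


Disjoint means A ∩ B = ∅.
A ∩ B = ∅
A ∩ B = ∅, so A and B are disjoint.

No — A and B share no elements (A ∩ B = ∅), so they are disjoint


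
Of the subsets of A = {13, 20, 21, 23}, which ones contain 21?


A subset of A contains 21 iff the remaining 3 elements form any subset of A \ {21}.
Count: 2^(n-1) = 2^3 = 8
Subsets containing 21: {21}, {13, 21}, {20, 21}, {21, 23}, {13, 20, 21}, {13, 21, 23}, {20, 21, 23}, {13, 20, 21, 23}

Subsets containing 21 (8 total): {21}, {13, 21}, {20, 21}, {21, 23}, {13, 20, 21}, {13, 21, 23}, {20, 21, 23}, {13, 20, 21, 23}


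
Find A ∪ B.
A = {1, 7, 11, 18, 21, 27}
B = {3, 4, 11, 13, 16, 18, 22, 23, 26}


A ∪ B = all elements in A or B (or both)
A = {1, 7, 11, 18, 21, 27}
B = {3, 4, 11, 13, 16, 18, 22, 23, 26}
A ∪ B = {1, 3, 4, 7, 11, 13, 16, 18, 21, 22, 23, 26, 27}

A ∪ B = {1, 3, 4, 7, 11, 13, 16, 18, 21, 22, 23, 26, 27}


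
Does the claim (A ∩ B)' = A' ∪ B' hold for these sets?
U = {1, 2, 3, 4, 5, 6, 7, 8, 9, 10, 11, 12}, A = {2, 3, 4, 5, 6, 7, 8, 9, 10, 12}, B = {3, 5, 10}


LHS: A ∩ B = {3, 5, 10}
(A ∩ B)' = U \ (A ∩ B) = {1, 2, 4, 6, 7, 8, 9, 11, 12}
A' = {1, 11}, B' = {1, 2, 4, 6, 7, 8, 9, 11, 12}
Claimed RHS: A' ∪ B' = {1, 2, 4, 6, 7, 8, 9, 11, 12}
Identity is VALID: LHS = RHS = {1, 2, 4, 6, 7, 8, 9, 11, 12} ✓

Identity is valid. (A ∩ B)' = A' ∪ B' = {1, 2, 4, 6, 7, 8, 9, 11, 12}


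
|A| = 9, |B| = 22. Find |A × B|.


|A × B| = |A| × |B|
= 9 × 22
= 198

|A × B| = 198


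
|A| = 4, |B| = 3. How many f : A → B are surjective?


n = |A| = 4, k = |B| = 3. Surjections via inclusion-exclusion:
S(n,k) = Σ(-1)^i × C(k,i) × (k-i)^n, i=0 to k
i=0: (-1)^0×C(3,0)×3^4 = 81
i=1: (-1)^1×C(3,1)×2^4 = -48
i=2: (-1)^2×C(3,2)×1^4 = 3
i=3: (-1)^3×C(3,3)×0^4 = 0
Total = 36

Number of surjections = 36


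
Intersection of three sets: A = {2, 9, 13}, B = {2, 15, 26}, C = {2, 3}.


A ∩ B = {2}
(A ∩ B) ∩ C = {2}

A ∩ B ∩ C = {2}


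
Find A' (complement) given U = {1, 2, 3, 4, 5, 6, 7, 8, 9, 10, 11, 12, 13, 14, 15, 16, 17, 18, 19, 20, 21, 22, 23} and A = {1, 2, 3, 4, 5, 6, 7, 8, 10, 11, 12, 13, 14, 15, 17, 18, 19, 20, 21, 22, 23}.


Aᶜ = U \ A = elements in U but not in A
U = {1, 2, 3, 4, 5, 6, 7, 8, 9, 10, 11, 12, 13, 14, 15, 16, 17, 18, 19, 20, 21, 22, 23}
A = {1, 2, 3, 4, 5, 6, 7, 8, 10, 11, 12, 13, 14, 15, 17, 18, 19, 20, 21, 22, 23}
Aᶜ = {9, 16}

Aᶜ = {9, 16}


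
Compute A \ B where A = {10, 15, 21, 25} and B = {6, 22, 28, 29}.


A \ B = elements in A but not in B
A = {10, 15, 21, 25}
B = {6, 22, 28, 29}
Remove from A any elements in B
A \ B = {10, 15, 21, 25}

A \ B = {10, 15, 21, 25}


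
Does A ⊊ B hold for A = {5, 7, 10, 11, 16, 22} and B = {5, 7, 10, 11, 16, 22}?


A ⊂ B requires: A ⊆ B AND A ≠ B.
A ⊆ B? Yes
A = B? Yes
A = B, so A is not a PROPER subset.

No, A is not a proper subset of B


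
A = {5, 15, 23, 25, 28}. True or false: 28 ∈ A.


A = {5, 15, 23, 25, 28}
Checking if 28 is in A
28 is in A → True

28 ∈ A


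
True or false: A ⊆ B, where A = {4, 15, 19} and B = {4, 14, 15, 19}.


A ⊆ B means every element of A is in B.
All elements of A are in B.
So A ⊆ B.

Yes, A ⊆ B


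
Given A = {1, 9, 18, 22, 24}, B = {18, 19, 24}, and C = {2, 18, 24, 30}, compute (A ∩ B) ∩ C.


A ∩ B = {18, 24}
(A ∩ B) ∩ C = {18, 24}

A ∩ B ∩ C = {18, 24}


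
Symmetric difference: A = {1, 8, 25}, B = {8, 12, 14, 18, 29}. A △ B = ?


A △ B = (A \ B) ∪ (B \ A) = elements in exactly one of A or B
A \ B = {1, 25}
B \ A = {12, 14, 18, 29}
A △ B = {1, 12, 14, 18, 25, 29}

A △ B = {1, 12, 14, 18, 25, 29}


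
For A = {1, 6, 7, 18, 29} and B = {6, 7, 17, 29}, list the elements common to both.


A ∩ B = elements in both A and B
A = {1, 6, 7, 18, 29}
B = {6, 7, 17, 29}
A ∩ B = {6, 7, 29}

A ∩ B = {6, 7, 29}


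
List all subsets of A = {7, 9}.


|A| = 2, so |P(A)| = 2^2 = 4
Enumerate subsets by cardinality (0 to 2):
∅, {7}, {9}, {7, 9}

P(A) has 4 subsets: ∅, {7}, {9}, {7, 9}


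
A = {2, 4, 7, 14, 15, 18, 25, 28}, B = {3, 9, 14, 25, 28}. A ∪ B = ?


A ∪ B = all elements in A or B (or both)
A = {2, 4, 7, 14, 15, 18, 25, 28}
B = {3, 9, 14, 25, 28}
A ∪ B = {2, 3, 4, 7, 9, 14, 15, 18, 25, 28}

A ∪ B = {2, 3, 4, 7, 9, 14, 15, 18, 25, 28}


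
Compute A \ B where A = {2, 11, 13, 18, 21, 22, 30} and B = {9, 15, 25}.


A \ B = elements in A but not in B
A = {2, 11, 13, 18, 21, 22, 30}
B = {9, 15, 25}
Remove from A any elements in B
A \ B = {2, 11, 13, 18, 21, 22, 30}

A \ B = {2, 11, 13, 18, 21, 22, 30}


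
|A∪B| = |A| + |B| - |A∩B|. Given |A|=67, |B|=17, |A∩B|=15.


|A ∪ B| = |A| + |B| - |A ∩ B|
= 67 + 17 - 15
= 69

|A ∪ B| = 69


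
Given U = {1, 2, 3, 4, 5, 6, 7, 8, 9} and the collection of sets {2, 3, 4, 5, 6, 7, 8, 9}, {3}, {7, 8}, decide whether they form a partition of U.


A partition requires: (1) non-empty parts, (2) pairwise disjoint, (3) union = U
Parts: {2, 3, 4, 5, 6, 7, 8, 9}, {3}, {7, 8}
Union of parts: {2, 3, 4, 5, 6, 7, 8, 9}
U = {1, 2, 3, 4, 5, 6, 7, 8, 9}
All non-empty? True
Pairwise disjoint? False
Covers U? False

No, not a valid partition


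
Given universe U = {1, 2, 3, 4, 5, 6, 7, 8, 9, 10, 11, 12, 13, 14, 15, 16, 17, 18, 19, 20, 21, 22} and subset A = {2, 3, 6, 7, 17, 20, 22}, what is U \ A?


Aᶜ = U \ A = elements in U but not in A
U = {1, 2, 3, 4, 5, 6, 7, 8, 9, 10, 11, 12, 13, 14, 15, 16, 17, 18, 19, 20, 21, 22}
A = {2, 3, 6, 7, 17, 20, 22}
Aᶜ = {1, 4, 5, 8, 9, 10, 11, 12, 13, 14, 15, 16, 18, 19, 21}

Aᶜ = {1, 4, 5, 8, 9, 10, 11, 12, 13, 14, 15, 16, 18, 19, 21}


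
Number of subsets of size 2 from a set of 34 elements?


C(n,k) = n! / (k!(n-k)!)
C(34,2) = 34! / (2!32!)
= 561

C(34,2) = 561


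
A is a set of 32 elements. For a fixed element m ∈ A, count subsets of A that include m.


Subsets of A containing m correspond to subsets of A \ {m}, which has 31 elements.
Count = 2^(n-1) = 2^31
= 2147483648

Number of subsets containing m = 2147483648


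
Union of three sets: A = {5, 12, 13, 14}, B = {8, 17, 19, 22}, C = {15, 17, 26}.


A ∪ B = {5, 8, 12, 13, 14, 17, 19, 22}
(A ∪ B) ∪ C = {5, 8, 12, 13, 14, 15, 17, 19, 22, 26}

A ∪ B ∪ C = {5, 8, 12, 13, 14, 15, 17, 19, 22, 26}


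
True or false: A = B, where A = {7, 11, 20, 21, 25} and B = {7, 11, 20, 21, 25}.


Two sets are equal iff they have exactly the same elements.
A = {7, 11, 20, 21, 25}
B = {7, 11, 20, 21, 25}
Same elements → A = B

Yes, A = B


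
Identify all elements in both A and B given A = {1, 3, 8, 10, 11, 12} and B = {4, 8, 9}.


A = {1, 3, 8, 10, 11, 12}
B = {4, 8, 9}
Region: in both A and B
Elements: {8}

Elements in both A and B: {8}


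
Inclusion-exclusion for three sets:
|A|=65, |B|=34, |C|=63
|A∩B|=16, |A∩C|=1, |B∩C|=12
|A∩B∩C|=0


|A∪B∪C| = |A|+|B|+|C| - |A∩B|-|A∩C|-|B∩C| + |A∩B∩C|
= 65+34+63 - 16-1-12 + 0
= 162 - 29 + 0
= 133

|A ∪ B ∪ C| = 133
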